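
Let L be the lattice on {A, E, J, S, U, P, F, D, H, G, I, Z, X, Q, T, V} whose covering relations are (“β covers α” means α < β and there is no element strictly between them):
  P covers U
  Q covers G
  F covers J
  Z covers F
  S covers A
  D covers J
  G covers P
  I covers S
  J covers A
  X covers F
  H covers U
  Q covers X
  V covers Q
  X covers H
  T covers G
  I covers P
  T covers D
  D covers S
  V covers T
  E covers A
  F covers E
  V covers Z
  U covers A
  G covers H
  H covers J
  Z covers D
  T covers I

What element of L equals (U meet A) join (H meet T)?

U ∧ A = A
H ∧ T = H
A ∨ H = H

H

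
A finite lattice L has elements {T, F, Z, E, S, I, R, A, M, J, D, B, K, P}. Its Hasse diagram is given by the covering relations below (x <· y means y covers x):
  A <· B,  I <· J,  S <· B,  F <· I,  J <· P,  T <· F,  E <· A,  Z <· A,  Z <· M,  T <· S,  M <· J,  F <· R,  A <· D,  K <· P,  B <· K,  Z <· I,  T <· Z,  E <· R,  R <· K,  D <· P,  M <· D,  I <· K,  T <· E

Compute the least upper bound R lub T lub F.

Common upper bounds of {R, T, F}: K, P, R.
The least among these is R.

R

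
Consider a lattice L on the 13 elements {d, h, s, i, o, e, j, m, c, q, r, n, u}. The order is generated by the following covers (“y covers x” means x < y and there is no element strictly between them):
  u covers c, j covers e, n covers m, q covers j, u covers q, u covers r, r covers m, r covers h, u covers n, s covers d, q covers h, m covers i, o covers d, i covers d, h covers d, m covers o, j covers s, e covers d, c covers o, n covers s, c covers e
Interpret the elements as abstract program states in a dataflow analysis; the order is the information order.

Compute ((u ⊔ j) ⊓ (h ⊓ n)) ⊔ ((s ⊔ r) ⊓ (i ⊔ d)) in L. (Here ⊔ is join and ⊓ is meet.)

i

u ∨ j = u
h ∧ n = d
u ∧ d = d
s ∨ r = u
i ∨ d = i
u ∧ i = i
d ∨ i = i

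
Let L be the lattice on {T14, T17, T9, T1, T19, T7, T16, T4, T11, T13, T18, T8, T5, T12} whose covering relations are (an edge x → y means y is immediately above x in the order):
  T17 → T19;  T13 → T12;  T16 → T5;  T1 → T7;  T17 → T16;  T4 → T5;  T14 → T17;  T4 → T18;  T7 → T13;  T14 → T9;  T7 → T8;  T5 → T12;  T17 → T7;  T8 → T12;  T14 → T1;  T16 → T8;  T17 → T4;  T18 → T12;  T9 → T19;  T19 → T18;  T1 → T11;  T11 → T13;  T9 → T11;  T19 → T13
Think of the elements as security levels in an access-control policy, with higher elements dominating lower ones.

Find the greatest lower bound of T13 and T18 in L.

Common lower bounds of {T13, T18}: T14, T17, T19, T9.
The greatest among these is T19.

T19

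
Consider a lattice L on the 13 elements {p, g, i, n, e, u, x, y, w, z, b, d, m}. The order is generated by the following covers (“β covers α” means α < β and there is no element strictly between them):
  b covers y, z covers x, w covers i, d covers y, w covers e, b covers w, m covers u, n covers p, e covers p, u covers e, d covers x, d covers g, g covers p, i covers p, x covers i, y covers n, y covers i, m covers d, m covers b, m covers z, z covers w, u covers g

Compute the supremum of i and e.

w

Common upper bounds of {i, e}: b, m, w, z.
The least among these is w.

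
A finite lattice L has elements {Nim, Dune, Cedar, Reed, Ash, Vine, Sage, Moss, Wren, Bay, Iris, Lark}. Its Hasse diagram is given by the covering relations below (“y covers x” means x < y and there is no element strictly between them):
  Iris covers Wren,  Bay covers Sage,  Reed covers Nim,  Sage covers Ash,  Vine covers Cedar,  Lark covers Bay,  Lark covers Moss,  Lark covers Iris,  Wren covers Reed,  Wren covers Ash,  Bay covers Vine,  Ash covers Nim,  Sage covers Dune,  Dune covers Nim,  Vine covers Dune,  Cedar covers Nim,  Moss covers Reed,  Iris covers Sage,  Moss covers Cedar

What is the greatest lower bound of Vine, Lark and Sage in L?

Common lower bounds of {Vine, Lark, Sage}: Dune, Nim.
The greatest among these is Dune.

Dune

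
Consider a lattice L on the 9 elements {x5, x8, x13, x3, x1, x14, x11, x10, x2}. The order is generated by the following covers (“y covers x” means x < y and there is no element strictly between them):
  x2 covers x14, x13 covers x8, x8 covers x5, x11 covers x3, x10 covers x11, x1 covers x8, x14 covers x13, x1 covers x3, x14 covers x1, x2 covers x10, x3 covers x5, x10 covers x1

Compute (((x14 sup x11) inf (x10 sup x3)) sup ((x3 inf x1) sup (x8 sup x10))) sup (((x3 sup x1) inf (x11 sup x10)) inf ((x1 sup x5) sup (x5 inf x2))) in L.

x10

x14 ∨ x11 = x2
x10 ∨ x3 = x10
x2 ∧ x10 = x10
x3 ∧ x1 = x3
x8 ∨ x10 = x10
x3 ∨ x10 = x10
x10 ∨ x10 = x10
x3 ∨ x1 = x1
x11 ∨ x10 = x10
x1 ∧ x10 = x1
x1 ∨ x5 = x1
x5 ∧ x2 = x5
x1 ∨ x5 = x1
x1 ∧ x1 = x1
x10 ∨ x1 = x10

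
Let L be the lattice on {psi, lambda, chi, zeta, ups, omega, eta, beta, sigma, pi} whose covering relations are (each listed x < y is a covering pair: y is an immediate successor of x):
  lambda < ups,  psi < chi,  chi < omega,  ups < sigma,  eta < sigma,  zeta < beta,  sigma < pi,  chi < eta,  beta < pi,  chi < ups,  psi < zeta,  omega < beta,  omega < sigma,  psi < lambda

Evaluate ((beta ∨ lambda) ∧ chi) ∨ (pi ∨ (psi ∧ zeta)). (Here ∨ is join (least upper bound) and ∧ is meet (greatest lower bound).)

pi

beta ∨ lambda = pi
pi ∧ chi = chi
psi ∧ zeta = psi
pi ∨ psi = pi
chi ∨ pi = pi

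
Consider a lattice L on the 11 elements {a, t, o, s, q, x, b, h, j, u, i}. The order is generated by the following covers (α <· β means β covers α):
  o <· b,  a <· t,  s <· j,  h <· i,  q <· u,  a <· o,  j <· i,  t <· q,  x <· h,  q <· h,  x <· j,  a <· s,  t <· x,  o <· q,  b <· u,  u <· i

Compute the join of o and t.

Common upper bounds of {o, t}: h, i, q, u.
The least among these is q.

q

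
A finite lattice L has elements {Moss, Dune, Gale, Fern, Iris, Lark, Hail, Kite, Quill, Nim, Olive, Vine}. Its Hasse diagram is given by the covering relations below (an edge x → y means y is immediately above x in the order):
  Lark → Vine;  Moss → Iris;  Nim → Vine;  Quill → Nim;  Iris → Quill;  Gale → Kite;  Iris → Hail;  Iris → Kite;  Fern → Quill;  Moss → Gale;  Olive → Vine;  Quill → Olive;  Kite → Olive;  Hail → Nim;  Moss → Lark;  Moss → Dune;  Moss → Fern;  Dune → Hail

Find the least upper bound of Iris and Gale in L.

Kite

Common upper bounds of {Iris, Gale}: Kite, Olive, Vine.
The least among these is Kite.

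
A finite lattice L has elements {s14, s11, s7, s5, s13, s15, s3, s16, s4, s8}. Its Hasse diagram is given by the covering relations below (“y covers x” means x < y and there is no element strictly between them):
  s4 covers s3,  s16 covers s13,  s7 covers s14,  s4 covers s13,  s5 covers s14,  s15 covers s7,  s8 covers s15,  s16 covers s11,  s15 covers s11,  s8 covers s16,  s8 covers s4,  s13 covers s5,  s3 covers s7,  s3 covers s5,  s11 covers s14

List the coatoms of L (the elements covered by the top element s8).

The coatoms are exactly the elements covered by s8: s15, s16, s4.

s15, s16, s4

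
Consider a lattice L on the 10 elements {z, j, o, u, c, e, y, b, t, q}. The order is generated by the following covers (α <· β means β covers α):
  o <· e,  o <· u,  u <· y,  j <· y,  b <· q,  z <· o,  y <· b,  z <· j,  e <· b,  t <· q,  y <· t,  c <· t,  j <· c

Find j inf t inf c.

Common lower bounds of {j, t, c}: j, z.
The greatest among these is j.

j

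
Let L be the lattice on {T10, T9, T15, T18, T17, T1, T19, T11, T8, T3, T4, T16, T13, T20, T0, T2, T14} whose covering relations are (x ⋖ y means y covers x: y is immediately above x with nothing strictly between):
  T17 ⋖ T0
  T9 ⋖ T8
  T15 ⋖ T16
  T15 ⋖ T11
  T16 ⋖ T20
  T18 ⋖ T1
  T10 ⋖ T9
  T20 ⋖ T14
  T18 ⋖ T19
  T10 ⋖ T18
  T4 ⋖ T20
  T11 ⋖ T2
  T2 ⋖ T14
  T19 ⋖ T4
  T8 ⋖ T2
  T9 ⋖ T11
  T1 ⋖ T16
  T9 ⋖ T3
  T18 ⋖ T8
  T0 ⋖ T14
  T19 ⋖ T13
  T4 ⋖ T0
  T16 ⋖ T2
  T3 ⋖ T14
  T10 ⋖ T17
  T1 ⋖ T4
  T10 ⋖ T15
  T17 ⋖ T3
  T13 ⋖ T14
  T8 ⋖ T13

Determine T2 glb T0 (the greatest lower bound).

Common lower bounds of {T2, T0}: T1, T10, T18.
The greatest among these is T1.

T1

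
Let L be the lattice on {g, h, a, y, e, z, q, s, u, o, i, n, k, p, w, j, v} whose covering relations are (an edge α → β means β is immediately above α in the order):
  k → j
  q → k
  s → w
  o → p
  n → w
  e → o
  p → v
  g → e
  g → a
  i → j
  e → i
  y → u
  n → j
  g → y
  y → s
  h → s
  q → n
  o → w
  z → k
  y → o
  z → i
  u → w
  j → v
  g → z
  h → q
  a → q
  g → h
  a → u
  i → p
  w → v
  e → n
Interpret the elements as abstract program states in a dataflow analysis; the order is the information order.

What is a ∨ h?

Common upper bounds of {a, h}: j, k, n, q, v, w.
The least among these is q.

q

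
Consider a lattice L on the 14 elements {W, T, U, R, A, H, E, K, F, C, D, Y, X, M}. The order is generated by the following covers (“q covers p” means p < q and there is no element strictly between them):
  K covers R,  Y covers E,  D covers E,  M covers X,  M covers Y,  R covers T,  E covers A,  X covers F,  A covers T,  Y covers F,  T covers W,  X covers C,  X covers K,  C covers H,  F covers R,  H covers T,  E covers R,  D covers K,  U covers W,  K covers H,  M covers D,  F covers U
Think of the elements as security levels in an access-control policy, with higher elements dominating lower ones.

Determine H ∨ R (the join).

Common upper bounds of {H, R}: D, K, M, X.
The least among these is K.

K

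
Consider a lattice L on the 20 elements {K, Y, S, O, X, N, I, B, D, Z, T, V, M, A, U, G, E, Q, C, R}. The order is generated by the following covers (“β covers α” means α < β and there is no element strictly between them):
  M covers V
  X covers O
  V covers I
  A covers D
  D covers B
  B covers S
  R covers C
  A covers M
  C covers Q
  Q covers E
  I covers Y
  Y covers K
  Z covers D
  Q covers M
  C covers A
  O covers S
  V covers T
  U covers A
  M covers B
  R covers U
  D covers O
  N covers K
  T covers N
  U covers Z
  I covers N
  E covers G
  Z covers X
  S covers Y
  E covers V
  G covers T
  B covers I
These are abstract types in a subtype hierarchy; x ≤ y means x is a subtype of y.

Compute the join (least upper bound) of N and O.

D

Common upper bounds of {N, O}: A, C, D, R, U, Z.
The least among these is D.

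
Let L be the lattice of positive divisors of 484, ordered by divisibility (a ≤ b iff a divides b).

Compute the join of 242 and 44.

In the divisibility order, the join is the least common multiple: lcm(242, 44) = 484.

484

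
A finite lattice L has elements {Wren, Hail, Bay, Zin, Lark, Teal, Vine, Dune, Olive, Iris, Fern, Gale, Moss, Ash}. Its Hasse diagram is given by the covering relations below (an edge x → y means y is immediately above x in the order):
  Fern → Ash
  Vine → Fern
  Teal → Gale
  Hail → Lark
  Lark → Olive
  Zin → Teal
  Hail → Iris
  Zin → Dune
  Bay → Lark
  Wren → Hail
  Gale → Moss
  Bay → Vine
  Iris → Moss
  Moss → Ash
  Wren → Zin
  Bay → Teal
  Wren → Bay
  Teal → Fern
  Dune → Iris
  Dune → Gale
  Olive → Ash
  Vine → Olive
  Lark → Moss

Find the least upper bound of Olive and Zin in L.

Common upper bounds of {Olive, Zin}: Ash.
The least among these is Ash.

Ash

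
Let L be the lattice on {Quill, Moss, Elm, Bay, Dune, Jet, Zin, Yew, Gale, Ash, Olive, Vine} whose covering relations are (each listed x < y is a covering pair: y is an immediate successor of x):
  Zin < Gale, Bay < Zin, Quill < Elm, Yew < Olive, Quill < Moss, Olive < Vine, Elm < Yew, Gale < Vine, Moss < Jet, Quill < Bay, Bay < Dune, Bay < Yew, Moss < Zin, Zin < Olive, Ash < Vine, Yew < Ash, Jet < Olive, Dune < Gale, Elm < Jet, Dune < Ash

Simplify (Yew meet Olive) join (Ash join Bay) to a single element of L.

Ash

Yew ∧ Olive = Yew
Ash ∨ Bay = Ash
Yew ∨ Ash = Ash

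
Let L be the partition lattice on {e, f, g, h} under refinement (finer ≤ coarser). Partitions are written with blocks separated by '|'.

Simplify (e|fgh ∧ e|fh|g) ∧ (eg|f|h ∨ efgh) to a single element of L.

e|fh|g

e|fgh ∧ e|fh|g = e|fh|g
eg|f|h ∨ efgh = efgh
e|fh|g ∧ efgh = e|fh|g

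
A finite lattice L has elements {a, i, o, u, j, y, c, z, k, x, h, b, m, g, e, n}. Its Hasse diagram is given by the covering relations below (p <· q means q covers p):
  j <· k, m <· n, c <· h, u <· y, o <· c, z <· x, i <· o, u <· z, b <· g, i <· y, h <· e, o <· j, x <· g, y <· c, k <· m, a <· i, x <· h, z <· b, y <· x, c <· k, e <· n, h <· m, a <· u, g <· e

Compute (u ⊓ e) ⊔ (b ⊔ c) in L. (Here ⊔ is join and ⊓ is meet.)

u ∧ e = u
b ∨ c = e
u ∨ e = e

e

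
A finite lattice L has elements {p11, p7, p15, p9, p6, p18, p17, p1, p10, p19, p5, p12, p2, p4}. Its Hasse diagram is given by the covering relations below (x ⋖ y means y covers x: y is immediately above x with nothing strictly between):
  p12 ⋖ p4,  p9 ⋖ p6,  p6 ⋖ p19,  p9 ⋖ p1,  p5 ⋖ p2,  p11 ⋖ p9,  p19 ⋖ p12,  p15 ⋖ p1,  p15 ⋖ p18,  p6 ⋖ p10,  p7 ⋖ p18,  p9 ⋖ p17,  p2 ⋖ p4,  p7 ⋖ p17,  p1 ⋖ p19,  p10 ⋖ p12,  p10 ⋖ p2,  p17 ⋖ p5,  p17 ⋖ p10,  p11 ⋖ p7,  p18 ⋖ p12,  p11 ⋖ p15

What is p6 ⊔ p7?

Common upper bounds of {p6, p7}: p10, p12, p2, p4.
The least among these is p10.

p10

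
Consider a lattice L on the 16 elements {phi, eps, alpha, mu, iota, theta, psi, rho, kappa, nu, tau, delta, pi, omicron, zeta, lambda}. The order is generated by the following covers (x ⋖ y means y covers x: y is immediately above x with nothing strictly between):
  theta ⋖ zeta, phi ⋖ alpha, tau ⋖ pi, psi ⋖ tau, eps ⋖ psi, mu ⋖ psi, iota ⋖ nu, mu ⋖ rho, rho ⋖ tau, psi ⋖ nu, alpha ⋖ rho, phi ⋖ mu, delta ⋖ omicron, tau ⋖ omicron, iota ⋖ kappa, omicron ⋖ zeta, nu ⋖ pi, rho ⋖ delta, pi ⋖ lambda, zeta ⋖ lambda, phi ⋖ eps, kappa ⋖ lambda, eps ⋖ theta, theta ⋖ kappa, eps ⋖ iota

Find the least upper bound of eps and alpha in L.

Common upper bounds of {eps, alpha}: lambda, omicron, pi, tau, zeta.
The least among these is tau.

tau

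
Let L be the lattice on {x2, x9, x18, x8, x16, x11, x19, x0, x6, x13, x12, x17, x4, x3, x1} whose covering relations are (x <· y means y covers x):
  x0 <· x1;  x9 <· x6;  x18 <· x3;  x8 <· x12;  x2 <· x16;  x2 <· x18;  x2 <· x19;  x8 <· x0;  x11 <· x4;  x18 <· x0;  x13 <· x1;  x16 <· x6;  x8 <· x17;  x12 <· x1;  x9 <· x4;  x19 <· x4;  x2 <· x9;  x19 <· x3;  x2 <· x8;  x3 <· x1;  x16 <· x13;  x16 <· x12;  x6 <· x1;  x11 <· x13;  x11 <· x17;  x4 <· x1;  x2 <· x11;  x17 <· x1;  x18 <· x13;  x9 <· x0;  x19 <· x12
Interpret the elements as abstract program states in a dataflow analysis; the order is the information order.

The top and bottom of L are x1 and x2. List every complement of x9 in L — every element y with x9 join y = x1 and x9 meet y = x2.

Need y with x9 ∨ y = x1 and x9 ∧ y = x2.
Checking each element gives: x12, x13, x17, x3.

x12, x13, x17, x3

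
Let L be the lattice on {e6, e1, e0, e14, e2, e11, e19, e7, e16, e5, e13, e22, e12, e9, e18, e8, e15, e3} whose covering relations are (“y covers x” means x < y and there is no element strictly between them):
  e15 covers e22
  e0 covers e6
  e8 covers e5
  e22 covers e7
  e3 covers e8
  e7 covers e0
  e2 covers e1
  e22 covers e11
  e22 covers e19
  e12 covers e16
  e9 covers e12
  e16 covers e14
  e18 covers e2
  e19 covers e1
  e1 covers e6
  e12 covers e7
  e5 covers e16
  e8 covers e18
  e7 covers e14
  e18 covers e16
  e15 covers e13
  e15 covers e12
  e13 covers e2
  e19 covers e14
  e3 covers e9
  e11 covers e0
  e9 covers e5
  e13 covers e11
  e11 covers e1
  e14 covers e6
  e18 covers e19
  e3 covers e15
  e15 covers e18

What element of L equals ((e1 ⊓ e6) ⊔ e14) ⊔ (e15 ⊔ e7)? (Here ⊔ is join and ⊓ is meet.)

e1 ∧ e6 = e6
e6 ∨ e14 = e14
e15 ∨ e7 = e15
e14 ∨ e15 = e15

e15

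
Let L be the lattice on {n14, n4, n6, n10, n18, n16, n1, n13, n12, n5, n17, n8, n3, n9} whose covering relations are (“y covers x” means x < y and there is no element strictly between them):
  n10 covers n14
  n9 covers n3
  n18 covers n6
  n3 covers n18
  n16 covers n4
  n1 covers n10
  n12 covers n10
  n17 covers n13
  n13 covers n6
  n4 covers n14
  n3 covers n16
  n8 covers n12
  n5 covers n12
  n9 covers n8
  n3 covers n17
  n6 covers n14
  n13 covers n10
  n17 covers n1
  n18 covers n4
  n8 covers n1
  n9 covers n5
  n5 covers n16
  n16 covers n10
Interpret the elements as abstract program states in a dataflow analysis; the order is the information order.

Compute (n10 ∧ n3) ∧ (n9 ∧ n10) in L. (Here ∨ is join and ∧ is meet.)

n10 ∧ n3 = n10
n9 ∧ n10 = n10
n10 ∧ n10 = n10

n10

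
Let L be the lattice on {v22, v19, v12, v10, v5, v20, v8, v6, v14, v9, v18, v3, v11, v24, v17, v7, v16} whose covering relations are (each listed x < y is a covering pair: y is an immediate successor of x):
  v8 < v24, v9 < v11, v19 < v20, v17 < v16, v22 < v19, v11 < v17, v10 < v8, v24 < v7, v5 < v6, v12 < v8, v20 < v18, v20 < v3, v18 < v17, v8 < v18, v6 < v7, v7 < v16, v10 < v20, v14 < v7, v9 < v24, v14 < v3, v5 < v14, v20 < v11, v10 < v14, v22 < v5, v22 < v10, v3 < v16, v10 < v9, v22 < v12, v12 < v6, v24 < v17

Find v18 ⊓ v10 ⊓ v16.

v10

Common lower bounds of {v18, v10, v16}: v10, v22.
The greatest among these is v10.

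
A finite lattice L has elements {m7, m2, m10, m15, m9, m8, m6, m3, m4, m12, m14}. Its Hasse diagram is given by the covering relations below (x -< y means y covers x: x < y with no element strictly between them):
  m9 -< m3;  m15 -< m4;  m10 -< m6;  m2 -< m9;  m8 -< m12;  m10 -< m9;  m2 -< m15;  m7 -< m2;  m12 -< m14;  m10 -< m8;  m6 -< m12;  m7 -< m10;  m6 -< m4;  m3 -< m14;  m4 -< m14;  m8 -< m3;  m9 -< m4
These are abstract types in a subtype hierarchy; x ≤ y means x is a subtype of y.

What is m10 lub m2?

m9

Common upper bounds of {m10, m2}: m14, m3, m4, m9.
The least among these is m9.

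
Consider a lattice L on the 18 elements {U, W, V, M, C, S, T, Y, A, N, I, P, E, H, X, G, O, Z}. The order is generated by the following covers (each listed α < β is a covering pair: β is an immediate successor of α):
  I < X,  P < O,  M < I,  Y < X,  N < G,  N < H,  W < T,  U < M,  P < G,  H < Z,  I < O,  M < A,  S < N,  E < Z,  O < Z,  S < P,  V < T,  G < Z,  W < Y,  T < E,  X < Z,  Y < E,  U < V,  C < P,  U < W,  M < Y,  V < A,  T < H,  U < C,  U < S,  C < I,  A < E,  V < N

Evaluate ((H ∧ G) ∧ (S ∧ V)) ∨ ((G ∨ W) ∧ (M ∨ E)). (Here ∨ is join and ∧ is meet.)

E

H ∧ G = N
S ∧ V = U
N ∧ U = U
G ∨ W = Z
M ∨ E = E
Z ∧ E = E
U ∨ E = E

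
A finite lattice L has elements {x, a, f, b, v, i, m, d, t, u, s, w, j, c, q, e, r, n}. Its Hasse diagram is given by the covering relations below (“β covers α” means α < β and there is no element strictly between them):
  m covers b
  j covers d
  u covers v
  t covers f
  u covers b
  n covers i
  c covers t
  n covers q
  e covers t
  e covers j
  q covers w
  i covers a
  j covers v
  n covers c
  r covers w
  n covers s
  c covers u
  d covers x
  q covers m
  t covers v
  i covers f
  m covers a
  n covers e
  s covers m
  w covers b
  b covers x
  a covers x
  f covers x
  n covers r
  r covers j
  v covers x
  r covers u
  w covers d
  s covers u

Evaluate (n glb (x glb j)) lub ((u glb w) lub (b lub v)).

u

x ∧ j = x
n ∧ x = x
u ∧ w = b
b ∨ v = u
b ∨ u = u
x ∨ u = u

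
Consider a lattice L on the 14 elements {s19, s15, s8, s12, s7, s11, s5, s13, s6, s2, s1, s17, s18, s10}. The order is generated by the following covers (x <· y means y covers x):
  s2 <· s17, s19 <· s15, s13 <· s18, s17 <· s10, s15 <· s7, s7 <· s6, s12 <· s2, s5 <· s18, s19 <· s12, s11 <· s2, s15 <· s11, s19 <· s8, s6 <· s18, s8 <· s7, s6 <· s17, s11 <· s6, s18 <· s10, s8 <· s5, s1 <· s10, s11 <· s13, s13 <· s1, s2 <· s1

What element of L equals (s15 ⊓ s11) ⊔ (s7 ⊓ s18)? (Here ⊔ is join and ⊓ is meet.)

s7

s15 ∧ s11 = s15
s7 ∧ s18 = s7
s15 ∨ s7 = s7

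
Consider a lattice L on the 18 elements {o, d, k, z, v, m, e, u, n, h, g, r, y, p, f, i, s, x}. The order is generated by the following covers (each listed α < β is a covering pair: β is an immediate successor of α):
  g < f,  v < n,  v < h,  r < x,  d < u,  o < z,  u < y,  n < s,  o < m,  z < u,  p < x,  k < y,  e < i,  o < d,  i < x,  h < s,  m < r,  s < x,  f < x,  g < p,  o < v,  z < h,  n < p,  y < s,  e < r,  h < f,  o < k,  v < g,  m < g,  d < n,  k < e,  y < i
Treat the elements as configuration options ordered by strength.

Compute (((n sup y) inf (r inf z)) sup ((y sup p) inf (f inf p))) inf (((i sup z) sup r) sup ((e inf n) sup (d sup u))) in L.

n ∨ y = s
r ∧ z = o
s ∧ o = o
y ∨ p = x
f ∧ p = g
x ∧ g = g
o ∨ g = g
i ∨ z = i
i ∨ r = x
e ∧ n = o
d ∨ u = u
o ∨ u = u
x ∨ u = x
g ∧ x = g

g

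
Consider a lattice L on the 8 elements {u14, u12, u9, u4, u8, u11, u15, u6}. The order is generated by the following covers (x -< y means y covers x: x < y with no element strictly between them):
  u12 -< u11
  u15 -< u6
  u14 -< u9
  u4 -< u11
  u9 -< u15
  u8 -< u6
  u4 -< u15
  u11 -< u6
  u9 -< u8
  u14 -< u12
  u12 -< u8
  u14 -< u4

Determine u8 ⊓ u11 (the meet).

u12

Common lower bounds of {u8, u11}: u12, u14.
The greatest among these is u12.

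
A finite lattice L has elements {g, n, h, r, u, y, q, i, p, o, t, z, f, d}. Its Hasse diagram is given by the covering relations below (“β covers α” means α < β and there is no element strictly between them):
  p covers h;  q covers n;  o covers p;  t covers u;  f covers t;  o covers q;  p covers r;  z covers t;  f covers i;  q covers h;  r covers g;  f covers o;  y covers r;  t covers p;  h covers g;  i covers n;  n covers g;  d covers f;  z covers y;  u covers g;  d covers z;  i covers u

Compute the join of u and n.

Common upper bounds of {u, n}: d, f, i.
The least among these is i.

i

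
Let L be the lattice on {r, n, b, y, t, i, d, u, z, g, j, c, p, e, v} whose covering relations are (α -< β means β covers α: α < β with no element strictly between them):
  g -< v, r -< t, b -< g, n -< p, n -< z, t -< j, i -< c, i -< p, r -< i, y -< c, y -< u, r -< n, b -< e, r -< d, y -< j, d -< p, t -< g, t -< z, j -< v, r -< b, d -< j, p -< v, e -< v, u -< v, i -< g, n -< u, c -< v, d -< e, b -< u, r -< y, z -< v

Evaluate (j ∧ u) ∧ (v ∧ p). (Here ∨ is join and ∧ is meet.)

j ∧ u = y
v ∧ p = p
y ∧ p = r

r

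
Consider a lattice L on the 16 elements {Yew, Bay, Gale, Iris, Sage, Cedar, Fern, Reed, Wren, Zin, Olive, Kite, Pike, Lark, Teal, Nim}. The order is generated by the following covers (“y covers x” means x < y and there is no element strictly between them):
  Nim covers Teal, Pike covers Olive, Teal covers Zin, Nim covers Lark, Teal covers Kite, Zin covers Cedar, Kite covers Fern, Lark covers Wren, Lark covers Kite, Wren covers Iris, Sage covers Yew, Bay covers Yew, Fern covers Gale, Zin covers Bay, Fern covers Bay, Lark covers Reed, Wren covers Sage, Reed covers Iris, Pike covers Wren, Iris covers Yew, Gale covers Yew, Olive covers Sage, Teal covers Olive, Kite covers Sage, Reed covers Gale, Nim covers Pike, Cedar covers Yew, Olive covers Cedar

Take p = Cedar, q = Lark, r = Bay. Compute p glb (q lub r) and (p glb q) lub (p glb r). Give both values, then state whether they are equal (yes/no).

Yew; Yew; yes

q lub r = Lark, so p glb (q lub r) = Cedar glb Lark = Yew.
p glb q = Yew and p glb r = Yew, so (p glb q) lub (p glb r) = Yew lub Yew = Yew.
Equal: yes.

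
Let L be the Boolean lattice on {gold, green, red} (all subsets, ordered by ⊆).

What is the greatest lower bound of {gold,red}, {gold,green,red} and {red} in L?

Common lower bounds of {{gold,red}, {gold,green,red}, {red}}: {red}, {}.
The greatest among these is {red}.

{red}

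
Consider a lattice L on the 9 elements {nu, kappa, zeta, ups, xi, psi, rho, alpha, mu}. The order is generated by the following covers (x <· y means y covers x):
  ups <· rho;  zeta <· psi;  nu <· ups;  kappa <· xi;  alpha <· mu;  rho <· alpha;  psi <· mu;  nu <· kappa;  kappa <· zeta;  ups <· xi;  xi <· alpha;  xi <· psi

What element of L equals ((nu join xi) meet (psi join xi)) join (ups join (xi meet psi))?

nu ∨ xi = xi
psi ∨ xi = psi
xi ∧ psi = xi
xi ∧ psi = xi
ups ∨ xi = xi
xi ∨ xi = xi

xi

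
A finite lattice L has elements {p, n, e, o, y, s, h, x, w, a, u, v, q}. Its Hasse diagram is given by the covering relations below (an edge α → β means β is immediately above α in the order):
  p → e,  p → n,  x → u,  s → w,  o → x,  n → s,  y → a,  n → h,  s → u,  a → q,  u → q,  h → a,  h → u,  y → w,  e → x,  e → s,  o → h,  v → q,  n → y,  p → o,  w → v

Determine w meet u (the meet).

s

Common lower bounds of {w, u}: e, n, p, s.
The greatest among these is s.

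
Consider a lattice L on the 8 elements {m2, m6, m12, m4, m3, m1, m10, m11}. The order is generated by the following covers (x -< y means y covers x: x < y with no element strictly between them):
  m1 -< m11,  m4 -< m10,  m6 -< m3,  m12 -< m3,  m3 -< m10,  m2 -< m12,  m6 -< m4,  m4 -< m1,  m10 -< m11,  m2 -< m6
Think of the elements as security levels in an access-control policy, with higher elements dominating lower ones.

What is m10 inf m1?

m4

Common lower bounds of {m10, m1}: m2, m4, m6.
The greatest among these is m4.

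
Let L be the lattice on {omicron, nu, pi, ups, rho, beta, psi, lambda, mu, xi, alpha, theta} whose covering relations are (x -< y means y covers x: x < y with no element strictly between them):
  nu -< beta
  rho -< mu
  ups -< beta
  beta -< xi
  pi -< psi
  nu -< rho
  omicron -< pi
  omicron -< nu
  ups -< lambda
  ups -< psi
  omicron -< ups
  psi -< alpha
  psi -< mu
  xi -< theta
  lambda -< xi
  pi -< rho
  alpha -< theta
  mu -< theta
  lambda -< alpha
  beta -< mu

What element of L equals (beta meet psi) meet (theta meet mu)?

ups

beta ∧ psi = ups
theta ∧ mu = mu
ups ∧ mu = ups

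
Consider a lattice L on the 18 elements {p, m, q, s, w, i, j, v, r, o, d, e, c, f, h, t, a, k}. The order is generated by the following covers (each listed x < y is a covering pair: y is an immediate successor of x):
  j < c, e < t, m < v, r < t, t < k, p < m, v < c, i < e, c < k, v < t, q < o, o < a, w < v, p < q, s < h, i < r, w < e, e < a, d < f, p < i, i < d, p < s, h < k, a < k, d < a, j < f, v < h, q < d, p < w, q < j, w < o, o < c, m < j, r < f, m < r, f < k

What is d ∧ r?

Common lower bounds of {d, r}: i, p.
The greatest among these is i.

i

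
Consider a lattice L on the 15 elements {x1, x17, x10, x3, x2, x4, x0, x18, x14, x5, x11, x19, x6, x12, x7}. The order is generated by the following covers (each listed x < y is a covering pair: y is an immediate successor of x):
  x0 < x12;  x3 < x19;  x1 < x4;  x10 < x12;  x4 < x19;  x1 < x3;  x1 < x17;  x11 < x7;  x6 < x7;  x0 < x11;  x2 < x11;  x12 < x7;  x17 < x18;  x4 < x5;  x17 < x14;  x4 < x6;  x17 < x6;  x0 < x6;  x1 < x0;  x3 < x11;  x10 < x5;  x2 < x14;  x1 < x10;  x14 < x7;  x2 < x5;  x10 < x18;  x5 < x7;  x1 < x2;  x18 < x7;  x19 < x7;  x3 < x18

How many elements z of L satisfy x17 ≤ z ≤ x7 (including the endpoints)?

5

The interval [x17, x7] = {x14, x17, x18, x6, x7}, which has 5 elements.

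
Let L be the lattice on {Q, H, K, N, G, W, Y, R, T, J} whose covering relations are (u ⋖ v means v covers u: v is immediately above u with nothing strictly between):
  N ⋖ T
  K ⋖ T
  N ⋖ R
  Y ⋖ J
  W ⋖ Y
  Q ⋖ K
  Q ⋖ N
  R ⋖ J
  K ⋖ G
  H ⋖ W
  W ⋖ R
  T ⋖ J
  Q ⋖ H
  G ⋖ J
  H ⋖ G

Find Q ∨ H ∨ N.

Common upper bounds of {Q, H, N}: J, R.
The least among these is R.

R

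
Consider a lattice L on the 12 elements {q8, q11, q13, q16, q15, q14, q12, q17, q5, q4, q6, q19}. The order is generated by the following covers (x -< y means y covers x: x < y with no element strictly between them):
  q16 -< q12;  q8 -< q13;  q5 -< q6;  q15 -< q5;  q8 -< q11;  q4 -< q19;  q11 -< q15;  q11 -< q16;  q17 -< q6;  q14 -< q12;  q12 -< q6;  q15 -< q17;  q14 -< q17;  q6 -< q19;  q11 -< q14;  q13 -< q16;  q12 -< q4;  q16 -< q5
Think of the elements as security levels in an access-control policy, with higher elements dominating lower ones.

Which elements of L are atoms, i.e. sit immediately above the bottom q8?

The atoms are exactly the elements that cover q8: q11, q13.

q11, q13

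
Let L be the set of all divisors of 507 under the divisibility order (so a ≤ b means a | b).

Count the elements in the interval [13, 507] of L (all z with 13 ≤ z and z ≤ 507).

4

The interval [13, 507] = {13, 169, 39, 507}, which has 4 elements.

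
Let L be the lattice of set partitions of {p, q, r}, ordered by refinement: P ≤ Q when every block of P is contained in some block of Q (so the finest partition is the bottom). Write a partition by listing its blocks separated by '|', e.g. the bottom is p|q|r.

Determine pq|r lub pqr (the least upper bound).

pqr

Common upper bounds of {pq|r, pqr}: pqr.
The least among these is pqr.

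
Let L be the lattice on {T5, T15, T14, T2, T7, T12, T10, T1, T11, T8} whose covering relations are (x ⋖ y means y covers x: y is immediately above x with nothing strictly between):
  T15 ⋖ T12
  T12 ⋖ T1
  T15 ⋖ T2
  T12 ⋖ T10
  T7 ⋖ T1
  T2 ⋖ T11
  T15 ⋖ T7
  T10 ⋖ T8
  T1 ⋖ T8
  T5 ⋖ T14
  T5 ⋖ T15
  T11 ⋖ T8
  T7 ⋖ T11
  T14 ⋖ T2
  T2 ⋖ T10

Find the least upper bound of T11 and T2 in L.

Common upper bounds of {T11, T2}: T11, T8.
The least among these is T11.

T11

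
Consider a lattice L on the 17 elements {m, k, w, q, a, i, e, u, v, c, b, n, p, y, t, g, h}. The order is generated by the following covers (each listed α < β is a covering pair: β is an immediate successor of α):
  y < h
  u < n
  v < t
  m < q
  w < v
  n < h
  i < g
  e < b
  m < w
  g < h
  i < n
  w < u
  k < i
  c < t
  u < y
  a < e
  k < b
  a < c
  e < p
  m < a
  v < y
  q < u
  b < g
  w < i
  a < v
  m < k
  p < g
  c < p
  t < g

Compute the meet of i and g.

i

Common lower bounds of {i, g}: i, k, m, w.
The greatest among these is i.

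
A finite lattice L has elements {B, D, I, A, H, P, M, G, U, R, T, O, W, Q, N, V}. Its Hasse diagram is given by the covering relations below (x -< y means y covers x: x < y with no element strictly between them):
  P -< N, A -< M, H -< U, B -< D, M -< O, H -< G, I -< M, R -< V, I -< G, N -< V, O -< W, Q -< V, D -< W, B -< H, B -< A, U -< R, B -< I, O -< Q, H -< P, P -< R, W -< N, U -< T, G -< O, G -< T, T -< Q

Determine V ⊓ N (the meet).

Common lower bounds of {V, N}: A, B, D, G, H, I, M, N, O, P, W.
The greatest among these is N.

N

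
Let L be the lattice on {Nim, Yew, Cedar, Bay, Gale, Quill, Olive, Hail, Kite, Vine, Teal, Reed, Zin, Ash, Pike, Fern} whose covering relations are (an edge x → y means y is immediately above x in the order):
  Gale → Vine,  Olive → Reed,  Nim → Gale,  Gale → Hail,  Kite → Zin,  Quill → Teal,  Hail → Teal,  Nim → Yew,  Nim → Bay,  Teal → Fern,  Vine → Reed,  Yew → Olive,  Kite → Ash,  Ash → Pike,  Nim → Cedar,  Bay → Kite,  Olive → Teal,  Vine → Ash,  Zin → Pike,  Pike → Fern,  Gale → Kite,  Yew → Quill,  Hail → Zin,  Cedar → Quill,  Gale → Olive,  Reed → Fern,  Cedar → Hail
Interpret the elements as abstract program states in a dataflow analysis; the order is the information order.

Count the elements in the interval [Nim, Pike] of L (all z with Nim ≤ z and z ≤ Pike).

The interval [Nim, Pike] = {Ash, Bay, Cedar, Gale, Hail, Kite, Nim, Pike, Vine, Zin}, which has 10 elements.

10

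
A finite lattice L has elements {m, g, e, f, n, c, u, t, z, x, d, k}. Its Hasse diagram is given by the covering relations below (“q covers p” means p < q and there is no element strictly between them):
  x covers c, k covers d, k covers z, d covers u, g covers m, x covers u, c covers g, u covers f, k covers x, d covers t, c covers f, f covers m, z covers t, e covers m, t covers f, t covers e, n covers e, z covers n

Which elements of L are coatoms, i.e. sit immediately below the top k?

The coatoms are exactly the elements covered by k: d, x, z.

d, x, z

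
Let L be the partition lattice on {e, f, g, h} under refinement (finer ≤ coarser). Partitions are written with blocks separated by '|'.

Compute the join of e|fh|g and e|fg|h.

e|fgh

Common upper bounds of {e|fh|g, e|fg|h}: efgh, e|fgh.
The least among these is e|fgh.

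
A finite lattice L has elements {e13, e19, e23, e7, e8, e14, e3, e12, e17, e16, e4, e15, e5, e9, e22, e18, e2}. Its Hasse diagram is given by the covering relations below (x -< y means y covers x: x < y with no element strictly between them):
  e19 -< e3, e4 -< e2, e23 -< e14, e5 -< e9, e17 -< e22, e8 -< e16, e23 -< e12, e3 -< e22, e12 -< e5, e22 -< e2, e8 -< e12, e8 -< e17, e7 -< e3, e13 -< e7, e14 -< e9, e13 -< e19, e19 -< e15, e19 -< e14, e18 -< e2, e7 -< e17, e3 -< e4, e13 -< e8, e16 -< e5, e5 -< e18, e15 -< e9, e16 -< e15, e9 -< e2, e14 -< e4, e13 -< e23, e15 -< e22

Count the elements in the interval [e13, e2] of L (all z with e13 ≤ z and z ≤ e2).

17

The interval [e13, e2] = {e12, e13, e14, e15, e16, e17, e18, e19, e2, e22, e23, e3, e4, e5, e7, e8, e9}, which has 17 elements.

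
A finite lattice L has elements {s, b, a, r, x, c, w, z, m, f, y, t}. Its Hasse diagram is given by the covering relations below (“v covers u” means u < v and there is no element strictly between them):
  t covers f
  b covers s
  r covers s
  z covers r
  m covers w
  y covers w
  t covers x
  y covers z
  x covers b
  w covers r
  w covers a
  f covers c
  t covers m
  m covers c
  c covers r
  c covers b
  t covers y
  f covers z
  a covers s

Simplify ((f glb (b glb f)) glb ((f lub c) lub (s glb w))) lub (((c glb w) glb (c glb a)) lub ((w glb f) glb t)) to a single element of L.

b ∧ f = b
f ∧ b = b
f ∨ c = f
s ∧ w = s
f ∨ s = f
b ∧ f = b
c ∧ w = r
c ∧ a = s
r ∧ s = s
w ∧ f = r
r ∧ t = r
s ∨ r = r
b ∨ r = c

c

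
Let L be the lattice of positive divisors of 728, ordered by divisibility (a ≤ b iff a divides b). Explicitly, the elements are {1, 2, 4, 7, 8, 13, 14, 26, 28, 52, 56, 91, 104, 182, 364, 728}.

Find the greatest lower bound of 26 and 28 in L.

Common lower bounds of {26, 28}: 1, 2.
The greatest among these is 2.

2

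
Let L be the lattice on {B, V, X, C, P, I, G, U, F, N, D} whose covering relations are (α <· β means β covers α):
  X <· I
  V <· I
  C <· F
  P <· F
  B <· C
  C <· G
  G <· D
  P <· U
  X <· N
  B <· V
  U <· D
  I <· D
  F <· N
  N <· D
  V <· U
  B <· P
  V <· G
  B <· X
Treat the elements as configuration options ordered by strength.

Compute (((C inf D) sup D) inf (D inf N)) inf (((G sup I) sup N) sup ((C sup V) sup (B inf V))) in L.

N

C ∧ D = C
C ∨ D = D
D ∧ N = N
D ∧ N = N
G ∨ I = D
D ∨ N = D
C ∨ V = G
B ∧ V = B
G ∨ B = G
D ∨ G = D
N ∧ D = N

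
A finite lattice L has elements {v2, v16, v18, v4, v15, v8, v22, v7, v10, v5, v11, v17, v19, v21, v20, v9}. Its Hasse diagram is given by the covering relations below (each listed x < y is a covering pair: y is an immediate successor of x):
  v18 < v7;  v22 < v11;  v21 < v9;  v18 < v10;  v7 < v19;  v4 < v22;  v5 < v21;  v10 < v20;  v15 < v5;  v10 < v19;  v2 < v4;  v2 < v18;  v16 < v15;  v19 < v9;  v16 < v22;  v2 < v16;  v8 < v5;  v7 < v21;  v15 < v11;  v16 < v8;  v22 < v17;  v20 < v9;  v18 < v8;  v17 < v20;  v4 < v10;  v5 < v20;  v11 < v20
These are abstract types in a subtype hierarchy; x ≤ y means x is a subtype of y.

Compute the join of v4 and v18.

Common upper bounds of {v4, v18}: v10, v19, v20, v9.
The least among these is v10.

v10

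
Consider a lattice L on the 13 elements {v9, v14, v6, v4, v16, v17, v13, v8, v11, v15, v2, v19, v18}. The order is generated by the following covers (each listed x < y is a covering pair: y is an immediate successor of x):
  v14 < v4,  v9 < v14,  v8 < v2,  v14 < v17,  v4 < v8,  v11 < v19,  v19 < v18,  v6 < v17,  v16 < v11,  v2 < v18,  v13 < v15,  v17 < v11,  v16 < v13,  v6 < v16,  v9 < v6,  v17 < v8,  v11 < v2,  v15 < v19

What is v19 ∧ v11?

Common lower bounds of {v19, v11}: v11, v14, v16, v17, v6, v9.
The greatest among these is v11.

v11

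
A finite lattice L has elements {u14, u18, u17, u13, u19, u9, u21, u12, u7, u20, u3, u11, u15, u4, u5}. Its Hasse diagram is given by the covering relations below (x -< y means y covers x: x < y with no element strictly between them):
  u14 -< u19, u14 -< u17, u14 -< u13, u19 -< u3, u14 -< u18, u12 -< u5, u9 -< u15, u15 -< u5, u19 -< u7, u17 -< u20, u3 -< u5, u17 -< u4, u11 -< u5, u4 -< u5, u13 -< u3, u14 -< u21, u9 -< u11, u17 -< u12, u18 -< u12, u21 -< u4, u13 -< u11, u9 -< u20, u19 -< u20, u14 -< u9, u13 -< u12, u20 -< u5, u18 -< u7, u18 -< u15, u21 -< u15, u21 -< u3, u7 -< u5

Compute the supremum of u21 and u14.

Common upper bounds of {u21, u14}: u15, u21, u3, u4, u5.
The least among these is u21.

u21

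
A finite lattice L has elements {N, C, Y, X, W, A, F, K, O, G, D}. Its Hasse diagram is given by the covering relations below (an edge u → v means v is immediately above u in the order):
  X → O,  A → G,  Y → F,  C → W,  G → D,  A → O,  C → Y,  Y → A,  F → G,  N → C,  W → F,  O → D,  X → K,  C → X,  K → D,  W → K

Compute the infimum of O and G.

Common lower bounds of {O, G}: A, C, N, Y.
The greatest among these is A.

A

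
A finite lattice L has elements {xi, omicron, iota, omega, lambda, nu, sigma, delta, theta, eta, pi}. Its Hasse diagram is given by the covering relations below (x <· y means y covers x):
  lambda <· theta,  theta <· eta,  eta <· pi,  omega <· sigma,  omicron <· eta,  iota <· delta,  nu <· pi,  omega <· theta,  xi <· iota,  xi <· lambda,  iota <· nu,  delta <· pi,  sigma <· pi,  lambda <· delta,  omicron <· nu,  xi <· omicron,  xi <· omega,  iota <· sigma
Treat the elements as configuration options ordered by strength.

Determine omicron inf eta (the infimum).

Common lower bounds of {omicron, eta}: omicron, xi.
The greatest among these is omicron.

omicron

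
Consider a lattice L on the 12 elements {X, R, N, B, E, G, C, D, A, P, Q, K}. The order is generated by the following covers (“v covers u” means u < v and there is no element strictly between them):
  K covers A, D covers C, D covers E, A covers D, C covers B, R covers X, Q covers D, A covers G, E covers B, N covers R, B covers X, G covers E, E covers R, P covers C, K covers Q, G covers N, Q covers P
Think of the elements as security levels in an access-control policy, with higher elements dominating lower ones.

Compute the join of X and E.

E

Common upper bounds of {X, E}: A, D, E, G, K, Q.
The least among these is E.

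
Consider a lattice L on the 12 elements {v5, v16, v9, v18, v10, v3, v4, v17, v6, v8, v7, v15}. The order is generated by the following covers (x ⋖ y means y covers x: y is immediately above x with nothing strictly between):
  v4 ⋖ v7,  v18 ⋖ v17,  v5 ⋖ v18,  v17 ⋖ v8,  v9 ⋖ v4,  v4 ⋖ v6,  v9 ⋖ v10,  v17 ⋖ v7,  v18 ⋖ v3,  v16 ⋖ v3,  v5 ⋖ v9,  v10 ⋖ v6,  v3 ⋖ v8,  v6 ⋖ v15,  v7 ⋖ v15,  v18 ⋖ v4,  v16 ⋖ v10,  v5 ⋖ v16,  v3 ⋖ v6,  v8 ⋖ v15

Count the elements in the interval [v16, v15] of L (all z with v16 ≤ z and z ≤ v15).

The interval [v16, v15] = {v10, v15, v16, v3, v6, v8}, which has 6 elements.

6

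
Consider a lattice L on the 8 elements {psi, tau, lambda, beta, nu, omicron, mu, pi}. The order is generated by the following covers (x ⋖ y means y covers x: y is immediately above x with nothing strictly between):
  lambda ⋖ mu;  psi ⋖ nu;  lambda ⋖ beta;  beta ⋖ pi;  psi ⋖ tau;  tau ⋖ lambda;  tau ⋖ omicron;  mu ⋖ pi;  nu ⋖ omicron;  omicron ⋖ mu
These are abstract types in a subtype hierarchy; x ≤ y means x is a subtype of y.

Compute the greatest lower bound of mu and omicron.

omicron

Common lower bounds of {mu, omicron}: nu, omicron, psi, tau.
The greatest among these is omicron.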